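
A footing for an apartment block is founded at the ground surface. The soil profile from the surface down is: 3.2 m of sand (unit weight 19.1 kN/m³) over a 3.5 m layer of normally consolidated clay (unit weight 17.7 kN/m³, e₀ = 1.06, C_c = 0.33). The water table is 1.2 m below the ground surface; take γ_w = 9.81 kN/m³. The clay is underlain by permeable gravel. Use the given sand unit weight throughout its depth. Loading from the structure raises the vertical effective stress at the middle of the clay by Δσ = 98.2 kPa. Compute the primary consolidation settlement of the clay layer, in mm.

Mid-depth of clay below the ground surface: z = 3.2 + 3.5/2 = 4.95 m.
Total vertical stress at mid-clay: σ_v = 19.1×3.2 + 17.7×1.75 = 92.095 kPa.
Pore pressure: u = 9.81×(4.95 − 1.2) = 36.788 kPa.
Initial effective stress: σ'_0 = σ_v − u = 92.095 − 36.788 = 55.307 kPa.
Final effective stress: σ'_f = σ'_0 + Δσ = 55.307 + 98.2 = 153.51 kPa.
Normally consolidated clay, so the full stress increment lies on the virgin compression line:
S_c = C_c·H/(1+e₀)·log₁₀(σ'_f/σ'_0) = 0.33×3.5/(1+1.06)×log₁₀(153.51/55.307)
    = 0.56068 × 0.44336 = 0.2486 m

S_c ≈ 249 mm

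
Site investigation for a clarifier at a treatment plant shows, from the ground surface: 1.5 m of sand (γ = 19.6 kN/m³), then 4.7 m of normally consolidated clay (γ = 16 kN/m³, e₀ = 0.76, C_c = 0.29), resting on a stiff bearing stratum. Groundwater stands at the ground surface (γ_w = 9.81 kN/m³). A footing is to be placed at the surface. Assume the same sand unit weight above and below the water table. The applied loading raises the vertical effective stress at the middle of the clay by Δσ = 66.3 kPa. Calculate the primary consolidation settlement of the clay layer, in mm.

Mid-depth of clay below the ground surface: z = 1.5 + 4.7/2 = 3.85 m.
Total vertical stress at mid-clay: σ_v = 19.6×1.5 + 16×2.35 = 67 kPa.
Pore pressure: u = 9.81×(3.85 − 0) = 37.769 kPa.
Initial effective stress: σ'_0 = σ_v − u = 67 − 37.769 = 29.231 kPa.
Final effective stress: σ'_f = σ'_0 + Δσ = 29.231 + 66.3 = 95.531 kPa.
Normally consolidated clay, so the full stress increment lies on the virgin compression line:
S_c = C_c·H/(1+e₀)·log₁₀(σ'_f/σ'_0) = 0.29×4.7/(1+0.76)×log₁₀(95.531/29.231)
    = 0.77443 × 0.5143 = 0.3983 m

S_c ≈ 398 mm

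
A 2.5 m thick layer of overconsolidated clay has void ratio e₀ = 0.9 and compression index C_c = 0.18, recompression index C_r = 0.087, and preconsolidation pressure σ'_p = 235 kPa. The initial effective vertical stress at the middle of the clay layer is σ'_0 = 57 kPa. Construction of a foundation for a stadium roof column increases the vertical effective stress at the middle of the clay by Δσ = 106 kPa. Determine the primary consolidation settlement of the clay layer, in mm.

Final effective stress: σ'_f = 57 + 106 = 163 kPa.
σ'_f = 163 ≤ σ'_p = 235 kPa, so the clay remains overconsolidated and only the recompression index applies:
S_c = C_r·H/(1+e₀)·log₁₀(σ'_f/σ'_0) = 0.087×2.5/1.9×log₁₀(163/57)
    = 0.11447 × 0.45631 = 0.05224 m

S_c ≈ 52.2 mm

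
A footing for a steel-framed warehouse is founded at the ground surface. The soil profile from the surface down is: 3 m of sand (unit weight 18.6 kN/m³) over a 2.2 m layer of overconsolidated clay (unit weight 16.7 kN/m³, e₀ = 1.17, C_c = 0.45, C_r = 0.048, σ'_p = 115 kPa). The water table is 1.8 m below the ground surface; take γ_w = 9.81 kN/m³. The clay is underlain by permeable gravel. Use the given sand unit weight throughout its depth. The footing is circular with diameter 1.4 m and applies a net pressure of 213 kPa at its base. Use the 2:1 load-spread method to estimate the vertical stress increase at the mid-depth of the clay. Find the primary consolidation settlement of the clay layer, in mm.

Mid-depth of clay below the ground surface: z = 3 + 2.2/2 = 4.1 m.
Total vertical stress at mid-clay: σ_v = 18.6×3 + 16.7×1.1 = 74.17 kPa.
Pore pressure: u = 9.81×(4.1 − 1.8) = 22.563 kPa.
Initial effective stress: σ'_0 = σ_v − u = 74.17 − 22.563 = 51.607 kPa.
Stress increase at mid-clay by the 2:1 spreading method:
Δσ ≈ qD²/(D+z)² = 213×1.4²/(1.4+4.1)² = 13.801 kPa
Final effective stress: σ'_f = 51.607 + 13.801 = 65.408 kPa.
σ'_f = 65.408 ≤ σ'_p = 115 kPa, so the clay remains overconsolidated and only the recompression index applies:
S_c = C_r·H/(1+e₀)·log₁₀(σ'_f/σ'_0) = 0.048×2.2/2.17×log₁₀(65.408/51.607)
    = 0.048662 × 0.10292 = 0.005008 m

S_c ≈ 5.01 mm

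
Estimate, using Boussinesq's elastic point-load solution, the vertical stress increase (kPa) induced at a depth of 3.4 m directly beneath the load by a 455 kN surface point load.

Boussinesq vertical stress below a point load on an elastic half-space:
Δσ_z = 3P/(2πz²) · [1 + (r/z)²]^(−5/2)
r/z = 0/3.4 = 0; [1+(r/z)²]^(−5/2) = 1.
Δσ_z = 3×455/(2π×3.4²) × 1 = 18.793 × 1 = 18.79 kPa

Δσ_z ≈ 18.8 kPa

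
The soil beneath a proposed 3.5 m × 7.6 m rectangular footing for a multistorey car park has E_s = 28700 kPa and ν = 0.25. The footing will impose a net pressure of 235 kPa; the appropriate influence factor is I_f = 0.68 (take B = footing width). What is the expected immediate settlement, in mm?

S_e ≈ 18.3 mm

Immediate (elastic) settlement: S_e = q·B·(1−ν²)/E_s · I_f.
S_e = 235 × 3.5 × (1 − 0.25²) / 28700 × 0.68
    = 235 × 3.5 × 0.9375 / 28700 × 0.68
    = 0.01827 m = 18.27 mm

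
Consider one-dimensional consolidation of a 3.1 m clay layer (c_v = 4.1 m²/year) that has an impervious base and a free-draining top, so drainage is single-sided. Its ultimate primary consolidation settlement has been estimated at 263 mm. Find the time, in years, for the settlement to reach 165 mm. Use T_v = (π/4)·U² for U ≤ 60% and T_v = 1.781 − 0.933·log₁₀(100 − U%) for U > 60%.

Drainage path length: H_d = H = 3.1 m (single drainage).
U = S(t)/S_ult = 165/263 = 0.6274.
U > 60%: T_v = 1.781 − 0.933·log₁₀(100 − 62.738) = 0.315.
t = T_v·H_d²/c_v = 0.315×3.1²/4.1 = 0.7383 years.

t ≈ 0.738 years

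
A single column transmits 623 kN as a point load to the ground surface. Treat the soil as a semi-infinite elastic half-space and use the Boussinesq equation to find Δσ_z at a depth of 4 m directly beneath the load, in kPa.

Δσ_z ≈ 18.6 kPa

Boussinesq vertical stress below a point load on an elastic half-space:
Δσ_z = 3P/(2πz²) · [1 + (r/z)²]^(−5/2)
r/z = 0/4 = 0; [1+(r/z)²]^(−5/2) = 1.
Δσ_z = 3×623/(2π×4²) × 1 = 18.591 × 1 = 18.59 kPa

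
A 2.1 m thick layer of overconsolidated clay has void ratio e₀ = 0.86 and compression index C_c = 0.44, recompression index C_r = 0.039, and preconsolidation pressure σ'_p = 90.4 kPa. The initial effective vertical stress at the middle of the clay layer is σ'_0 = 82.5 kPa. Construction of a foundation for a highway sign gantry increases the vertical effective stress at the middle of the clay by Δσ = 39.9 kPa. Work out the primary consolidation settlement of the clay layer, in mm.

S_c ≈ 67.1 mm

Final effective stress: σ'_f = 82.5 + 39.9 = 122.4 kPa.
σ'_f = 122.4 > σ'_p = 90.4 kPa, so the stress path crosses the preconsolidation pressure — recompression up to σ'_p, then virgin compression beyond:
S_c = H/(1+e₀)·[C_r·log₁₀(σ'_p/σ'_0) + C_c·log₁₀(σ'_f/σ'_p)]
    = 2.1/1.86 × [0.039×log₁₀(90.4/82.5) + 0.44×log₁₀(122.4/90.4)]
    = 1.129 × [0.0015489 + 0.05791] = 0.06713 m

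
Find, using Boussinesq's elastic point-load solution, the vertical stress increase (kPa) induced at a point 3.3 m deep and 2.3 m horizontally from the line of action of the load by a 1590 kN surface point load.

Boussinesq vertical stress below a point load on an elastic half-space:
Δσ_z = 3P/(2πz²) · [1 + (r/z)²]^(−5/2)
r/z = 2.3/3.3 = 0.69697; [1+(r/z)²]^(−5/2) = 0.37164.
Δσ_z = 3×1590/(2π×3.3²) × 0.37164 = 69.712 × 0.37164 = 25.91 kPa

Δσ_z ≈ 25.9 kPa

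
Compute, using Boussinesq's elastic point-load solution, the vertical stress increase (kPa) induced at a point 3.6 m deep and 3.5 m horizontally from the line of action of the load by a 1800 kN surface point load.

Boussinesq vertical stress below a point load on an elastic half-space:
Δσ_z = 3P/(2πz²) · [1 + (r/z)²]^(−5/2)
r/z = 3.5/3.6 = 0.97222; [1+(r/z)²]^(−5/2) = 0.18949.
Δσ_z = 3×1800/(2π×3.6²) × 0.18949 = 66.315 × 0.18949 = 12.57 kPa

Δσ_z ≈ 12.6 kPa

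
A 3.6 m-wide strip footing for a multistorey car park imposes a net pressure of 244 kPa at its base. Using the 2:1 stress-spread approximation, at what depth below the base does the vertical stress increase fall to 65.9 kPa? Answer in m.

z ≈ 9.73 m

2:1 spreading — at depth z the loaded area has grown by z in each plan dimension:
qB/(B+z) = Δσ_z ⇒ z = qB/Δσ_z − B = 244×3.6/65.9 − 3.6 = 9.729 m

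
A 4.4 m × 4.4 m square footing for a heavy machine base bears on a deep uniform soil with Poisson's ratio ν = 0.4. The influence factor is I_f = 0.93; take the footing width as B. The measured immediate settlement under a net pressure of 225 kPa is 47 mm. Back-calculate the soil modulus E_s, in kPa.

E_s ≈ 16500 kPa

S_e = q·B·(1−ν²)/E_s · I_f  ⇒  E_s = q·B·(1−ν²)·I_f / S_e.
E_s = 225 × 4.4 × 0.84 × 0.93 / 0.047 = 16460 kPa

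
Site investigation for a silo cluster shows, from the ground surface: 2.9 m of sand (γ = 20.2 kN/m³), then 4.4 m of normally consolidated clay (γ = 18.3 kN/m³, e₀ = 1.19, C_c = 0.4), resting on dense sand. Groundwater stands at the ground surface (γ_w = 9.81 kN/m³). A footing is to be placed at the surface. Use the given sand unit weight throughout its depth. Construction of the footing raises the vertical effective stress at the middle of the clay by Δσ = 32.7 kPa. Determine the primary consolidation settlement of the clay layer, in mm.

Mid-depth of clay below the ground surface: z = 2.9 + 4.4/2 = 5.1 m.
Total vertical stress at mid-clay: σ_v = 20.2×2.9 + 18.3×2.2 = 98.84 kPa.
Pore pressure: u = 9.81×(5.1 − 0) = 50.031 kPa.
Initial effective stress: σ'_0 = σ_v − u = 98.84 − 50.031 = 48.809 kPa.
Final effective stress: σ'_f = σ'_0 + Δσ = 48.809 + 32.7 = 81.509 kPa.
Normally consolidated clay, so the full stress increment lies on the virgin compression line:
S_c = C_c·H/(1+e₀)·log₁₀(σ'_f/σ'_0) = 0.4×4.4/(1+1.19)×log₁₀(81.509/48.809)
    = 0.80365 × 0.22271 = 0.179 m

S_c ≈ 179 mm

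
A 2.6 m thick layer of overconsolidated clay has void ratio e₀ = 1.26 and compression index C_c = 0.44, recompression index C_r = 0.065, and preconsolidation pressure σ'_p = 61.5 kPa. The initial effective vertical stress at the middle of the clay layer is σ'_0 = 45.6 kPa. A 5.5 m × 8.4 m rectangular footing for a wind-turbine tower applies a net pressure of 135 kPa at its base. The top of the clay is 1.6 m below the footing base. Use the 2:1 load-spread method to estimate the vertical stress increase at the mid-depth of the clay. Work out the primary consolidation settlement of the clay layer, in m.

Mid-depth of clay below the footing base: z = 1.6 + 2.6/2 = 2.9 m.
Stress increase at mid-clay by the 2:1 spreading method:
Δσ = qBL/((B+z)(L+z)) = 135×5.5×8.4/((5.5+2.9)(8.4+2.9)) = 65.708 kPa
Final effective stress: σ'_f = 45.6 + 65.708 = 111.31 kPa.
σ'_f = 111.31 > σ'_p = 61.5 kPa, so the stress path crosses the preconsolidation pressure — recompression up to σ'_p, then virgin compression beyond:
S_c = H/(1+e₀)·[C_r·log₁₀(σ'_p/σ'_0) + C_c·log₁₀(σ'_f/σ'_p)]
    = 2.6/2.26 × [0.065×log₁₀(61.5/45.6) + 0.44×log₁₀(111.31/61.5)]
    = 1.1504 × [0.0084442 + 0.11337] = 0.1401 m

S_c ≈ 0.14 m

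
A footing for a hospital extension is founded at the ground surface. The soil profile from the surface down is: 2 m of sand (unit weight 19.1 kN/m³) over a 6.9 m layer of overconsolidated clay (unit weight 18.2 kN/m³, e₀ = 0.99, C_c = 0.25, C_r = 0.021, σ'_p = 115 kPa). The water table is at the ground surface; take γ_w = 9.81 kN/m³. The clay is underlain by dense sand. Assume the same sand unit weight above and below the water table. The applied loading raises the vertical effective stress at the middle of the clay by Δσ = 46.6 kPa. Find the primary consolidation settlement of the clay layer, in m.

S_c ≈ 0.0216 m

Mid-depth of clay below the ground surface: z = 2 + 6.9/2 = 5.45 m.
Total vertical stress at mid-clay: σ_v = 19.1×2 + 18.2×3.45 = 100.99 kPa.
Pore pressure: u = 9.81×(5.45 − 0) = 53.465 kPa.
Initial effective stress: σ'_0 = σ_v − u = 100.99 − 53.465 = 47.525 kPa.
Final effective stress: σ'_f = 47.525 + 46.6 = 94.125 kPa.
σ'_f = 94.125 ≤ σ'_p = 115 kPa, so the clay remains overconsolidated and only the recompression index applies:
S_c = C_r·H/(1+e₀)·log₁₀(σ'_f/σ'_0) = 0.021×6.9/1.99×log₁₀(94.125/47.525)
    = 0.072813 × 0.29678 = 0.02161 m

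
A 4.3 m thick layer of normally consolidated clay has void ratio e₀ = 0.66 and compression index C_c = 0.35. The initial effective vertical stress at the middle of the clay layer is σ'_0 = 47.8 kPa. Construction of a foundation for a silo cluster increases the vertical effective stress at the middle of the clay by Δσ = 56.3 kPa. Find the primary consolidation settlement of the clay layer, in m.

Final effective stress: σ'_f = σ'_0 + Δσ = 47.8 + 56.3 = 104.1 kPa.
Normally consolidated clay, so the full stress increment lies on the virgin compression line:
S_c = C_c·H/(1+e₀)·log₁₀(σ'_f/σ'_0) = 0.35×4.3/(1+0.66)×log₁₀(104.1/47.8)
    = 0.90663 × 0.33802 = 0.3065 m

S_c ≈ 0.306 m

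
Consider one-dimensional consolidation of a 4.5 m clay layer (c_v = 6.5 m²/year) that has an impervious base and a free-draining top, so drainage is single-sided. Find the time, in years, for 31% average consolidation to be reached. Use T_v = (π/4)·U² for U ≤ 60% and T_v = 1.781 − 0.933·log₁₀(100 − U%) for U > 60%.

t ≈ 0.235 years

Drainage path length: H_d = H = 4.5 m (single drainage).
U ≤ 60%: T_v = (π/4)·U² = (π/4)×0.31² = 0.075477.
t = T_v·H_d²/c_v = 0.075477×4.5²/6.5 = 0.2351 years.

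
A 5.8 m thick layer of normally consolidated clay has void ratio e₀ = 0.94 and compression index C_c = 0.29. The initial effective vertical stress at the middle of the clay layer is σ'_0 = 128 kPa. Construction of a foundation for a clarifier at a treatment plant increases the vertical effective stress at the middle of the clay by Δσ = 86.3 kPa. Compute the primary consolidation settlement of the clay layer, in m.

S_c ≈ 0.194 m

Final effective stress: σ'_f = σ'_0 + Δσ = 128 + 86.3 = 214.3 kPa.
Normally consolidated clay, so the full stress increment lies on the virgin compression line:
S_c = C_c·H/(1+e₀)·log₁₀(σ'_f/σ'_0) = 0.29×5.8/(1+0.94)×log₁₀(214.3/128)
    = 0.86701 × 0.22381 = 0.194 m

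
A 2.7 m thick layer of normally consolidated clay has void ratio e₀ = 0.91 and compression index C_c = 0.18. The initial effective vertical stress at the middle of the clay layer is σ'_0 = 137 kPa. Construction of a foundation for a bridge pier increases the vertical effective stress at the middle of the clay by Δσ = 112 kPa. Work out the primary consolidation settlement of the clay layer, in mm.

S_c ≈ 66 mm

Final effective stress: σ'_f = σ'_0 + Δσ = 137 + 112 = 249 kPa.
Normally consolidated clay, so the full stress increment lies on the virgin compression line:
S_c = C_c·H/(1+e₀)·log₁₀(σ'_f/σ'_0) = 0.18×2.7/(1+0.91)×log₁₀(249/137)
    = 0.25445 × 0.25948 = 0.06602 m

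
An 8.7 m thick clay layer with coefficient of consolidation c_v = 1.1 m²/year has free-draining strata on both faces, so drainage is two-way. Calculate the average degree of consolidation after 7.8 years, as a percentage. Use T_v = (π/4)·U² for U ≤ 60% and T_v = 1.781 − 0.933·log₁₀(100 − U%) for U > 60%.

Drainage path length: H_d = H/2 = 4.35 m (double drainage).
T_v = c_v·t/H_d² = 1.1×7.8/4.35² = 0.45343.
T_v = 0.45343 corresponds to the U > 60% branch:
U = 1 − 10^((1.781 − T_v)/0.933)/100 = 0.7352

U ≈ 73.5 %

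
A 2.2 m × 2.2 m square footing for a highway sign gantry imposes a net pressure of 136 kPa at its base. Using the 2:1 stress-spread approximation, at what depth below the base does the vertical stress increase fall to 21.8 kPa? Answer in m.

z ≈ 3.29 m

2:1 spreading — at depth z the loaded area has grown by z in each plan dimension:
qB²/(B+z)² = Δσ_z ⇒ z = B(√(q/Δσ_z) − 1) = 2.2×(√(136/21.8) − 1) = 3.295 m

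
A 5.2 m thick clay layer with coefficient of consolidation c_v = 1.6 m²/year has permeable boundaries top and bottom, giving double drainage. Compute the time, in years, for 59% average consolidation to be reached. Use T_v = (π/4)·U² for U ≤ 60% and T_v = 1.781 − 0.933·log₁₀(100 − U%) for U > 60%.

Drainage path length: H_d = H/2 = 2.6 m (double drainage).
U ≤ 60%: T_v = (π/4)·U² = (π/4)×0.59² = 0.2734.
t = T_v·H_d²/c_v = 0.2734×2.6²/1.6 = 1.155 years.

t ≈ 1.16 years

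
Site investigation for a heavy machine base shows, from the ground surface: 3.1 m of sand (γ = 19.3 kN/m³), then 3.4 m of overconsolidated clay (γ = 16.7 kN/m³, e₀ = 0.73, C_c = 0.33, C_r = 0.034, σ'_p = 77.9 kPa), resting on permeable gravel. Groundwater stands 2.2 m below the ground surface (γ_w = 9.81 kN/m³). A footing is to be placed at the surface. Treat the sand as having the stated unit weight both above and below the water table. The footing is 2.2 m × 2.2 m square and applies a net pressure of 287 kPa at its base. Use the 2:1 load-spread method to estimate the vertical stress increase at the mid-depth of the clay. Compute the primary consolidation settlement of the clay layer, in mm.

S_c ≈ 50.3 mm

Mid-depth of clay below the ground surface: z = 3.1 + 3.4/2 = 4.8 m.
Total vertical stress at mid-clay: σ_v = 19.3×3.1 + 16.7×1.7 = 88.22 kPa.
Pore pressure: u = 9.81×(4.8 − 2.2) = 25.506 kPa.
Initial effective stress: σ'_0 = σ_v − u = 88.22 − 25.506 = 62.714 kPa.
Stress increase at mid-clay by the 2:1 spreading method:
Δσ = qBL/((B+z)(L+z)) = 287×2.2×2.2/((2.2+4.8)(2.2+4.8)) = 28.349 kPa
Final effective stress: σ'_f = 62.714 + 28.349 = 91.063 kPa.
σ'_f = 91.063 > σ'_p = 77.9 kPa, so the stress path crosses the preconsolidation pressure — recompression up to σ'_p, then virgin compression beyond:
S_c = H/(1+e₀)·[C_r·log₁₀(σ'_p/σ'_0) + C_c·log₁₀(σ'_f/σ'_p)]
    = 3.4/1.73 × [0.034×log₁₀(77.9/62.714) + 0.33×log₁₀(91.063/77.9)]
    = 1.9653 × [0.0032019 + 0.022375] = 0.05027 m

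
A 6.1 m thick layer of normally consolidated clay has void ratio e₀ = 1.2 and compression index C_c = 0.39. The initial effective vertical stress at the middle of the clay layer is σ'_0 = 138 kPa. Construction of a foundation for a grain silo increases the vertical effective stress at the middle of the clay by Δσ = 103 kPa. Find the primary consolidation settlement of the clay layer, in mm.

Final effective stress: σ'_f = σ'_0 + Δσ = 138 + 103 = 241 kPa.
Normally consolidated clay, so the full stress increment lies on the virgin compression line:
S_c = C_c·H/(1+e₀)·log₁₀(σ'_f/σ'_0) = 0.39×6.1/(1+1.2)×log₁₀(241/138)
    = 1.0814 × 0.24214 = 0.2619 m

S_c ≈ 262 mm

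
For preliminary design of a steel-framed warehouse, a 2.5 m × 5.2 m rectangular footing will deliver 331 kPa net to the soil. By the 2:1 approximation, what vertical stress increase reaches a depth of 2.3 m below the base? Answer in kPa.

Δσ_z ≈ 120 kPa

By the 2:1 method the load spreads at 1 horizontal : 2 vertical, so at depth z the loaded area has grown by z in each plan dimension:
Δσ = qBL/((B+z)(L+z)) = 331×2.5×5.2/((2.5+2.3)(5.2+2.3)) = 119.53 kPa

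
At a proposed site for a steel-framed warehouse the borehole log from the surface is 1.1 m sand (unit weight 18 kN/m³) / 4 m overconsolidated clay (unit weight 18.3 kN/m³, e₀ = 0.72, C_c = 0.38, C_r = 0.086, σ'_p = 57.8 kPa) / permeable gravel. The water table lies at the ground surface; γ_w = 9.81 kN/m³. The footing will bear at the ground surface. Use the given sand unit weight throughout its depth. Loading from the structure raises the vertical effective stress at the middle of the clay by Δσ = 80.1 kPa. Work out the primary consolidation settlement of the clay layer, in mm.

S_c ≈ 303 mm

Mid-depth of clay below the ground surface: z = 1.1 + 4/2 = 3.1 m.
Total vertical stress at mid-clay: σ_v = 18×1.1 + 18.3×2 = 56.4 kPa.
Pore pressure: u = 9.81×(3.1 − 0) = 30.411 kPa.
Initial effective stress: σ'_0 = σ_v − u = 56.4 − 30.411 = 25.989 kPa.
Final effective stress: σ'_f = 25.989 + 80.1 = 106.09 kPa.
σ'_f = 106.09 > σ'_p = 57.8 kPa, so the stress path crosses the preconsolidation pressure — recompression up to σ'_p, then virgin compression beyond:
S_c = H/(1+e₀)·[C_r·log₁₀(σ'_p/σ'_0) + C_c·log₁₀(σ'_f/σ'_p)]
    = 4/1.72 × [0.086×log₁₀(57.8/25.989) + 0.38×log₁₀(106.09/57.8)]
    = 2.3256 × [0.029854 + 0.10022] = 0.3025 m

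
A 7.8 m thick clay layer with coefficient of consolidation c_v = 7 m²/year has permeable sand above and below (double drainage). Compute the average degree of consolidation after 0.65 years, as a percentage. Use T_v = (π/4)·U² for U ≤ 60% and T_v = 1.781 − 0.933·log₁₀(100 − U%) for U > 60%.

Drainage path length: H_d = H/2 = 3.9 m (double drainage).
T_v = c_v·t/H_d² = 7×0.65/3.9² = 0.29915.
T_v = 0.29915 corresponds to the U > 60% branch:
U = 1 − 10^((1.781 − T_v)/0.933)/100 = 0.6125

U ≈ 61.3 %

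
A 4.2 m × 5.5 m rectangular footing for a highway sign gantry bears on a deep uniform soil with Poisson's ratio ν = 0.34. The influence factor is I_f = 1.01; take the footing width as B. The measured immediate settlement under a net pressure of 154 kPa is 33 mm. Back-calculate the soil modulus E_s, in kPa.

S_e = q·B·(1−ν²)/E_s · I_f  ⇒  E_s = q·B·(1−ν²)·I_f / S_e.
E_s = 154 × 4.2 × 0.8844 × 1.01 / 0.033 = 17510 kPa

E_s ≈ 17500 kPa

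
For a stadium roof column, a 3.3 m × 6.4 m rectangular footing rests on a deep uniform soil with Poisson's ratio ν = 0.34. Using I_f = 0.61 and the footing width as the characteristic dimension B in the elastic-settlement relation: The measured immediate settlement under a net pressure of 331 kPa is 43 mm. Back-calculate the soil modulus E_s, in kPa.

S_e = q·B·(1−ν²)/E_s · I_f  ⇒  E_s = q·B·(1−ν²)·I_f / S_e.
E_s = 331 × 3.3 × 0.8844 × 0.61 / 0.043 = 13700 kPa

E_s ≈ 13700 kPa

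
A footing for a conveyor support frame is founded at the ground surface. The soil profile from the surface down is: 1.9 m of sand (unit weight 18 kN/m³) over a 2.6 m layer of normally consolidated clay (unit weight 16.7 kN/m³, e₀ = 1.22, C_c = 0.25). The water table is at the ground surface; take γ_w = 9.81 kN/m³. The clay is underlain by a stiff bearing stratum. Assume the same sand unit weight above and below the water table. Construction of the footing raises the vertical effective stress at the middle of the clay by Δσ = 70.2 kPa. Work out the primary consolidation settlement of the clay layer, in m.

S_c ≈ 0.172 m

Mid-depth of clay below the ground surface: z = 1.9 + 2.6/2 = 3.2 m.
Total vertical stress at mid-clay: σ_v = 18×1.9 + 16.7×1.3 = 55.91 kPa.
Pore pressure: u = 9.81×(3.2 − 0) = 31.392 kPa.
Initial effective stress: σ'_0 = σ_v − u = 55.91 − 31.392 = 24.518 kPa.
Final effective stress: σ'_f = σ'_0 + Δσ = 24.518 + 70.2 = 94.718 kPa.
Normally consolidated clay, so the full stress increment lies on the virgin compression line:
S_c = C_c·H/(1+e₀)·log₁₀(σ'_f/σ'_0) = 0.25×2.6/(1+1.22)×log₁₀(94.718/24.518)
    = 0.29279 × 0.58695 = 0.1719 m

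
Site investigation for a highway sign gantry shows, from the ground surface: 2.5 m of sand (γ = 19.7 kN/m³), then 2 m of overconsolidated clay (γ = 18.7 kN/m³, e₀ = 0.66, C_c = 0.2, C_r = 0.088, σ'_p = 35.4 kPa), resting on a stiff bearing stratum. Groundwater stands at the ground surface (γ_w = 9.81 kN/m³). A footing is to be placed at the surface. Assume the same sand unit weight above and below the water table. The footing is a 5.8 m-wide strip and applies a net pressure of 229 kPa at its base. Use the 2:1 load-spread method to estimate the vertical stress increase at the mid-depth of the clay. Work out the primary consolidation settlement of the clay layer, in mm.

S_c ≈ 170 mm

Mid-depth of clay below the ground surface: z = 2.5 + 2/2 = 3.5 m.
Total vertical stress at mid-clay: σ_v = 19.7×2.5 + 18.7×1 = 67.95 kPa.
Pore pressure: u = 9.81×(3.5 − 0) = 34.335 kPa.
Initial effective stress: σ'_0 = σ_v − u = 67.95 − 34.335 = 33.615 kPa.
Stress increase at mid-clay by the 2:1 spreading method:
Δσ = qB/(B+z) = 229×5.8/(5.8+3.5) = 142.82 kPa
Final effective stress: σ'_f = 33.615 + 142.82 = 176.44 kPa.
σ'_f = 176.44 > σ'_p = 35.4 kPa, so the stress path crosses the preconsolidation pressure — recompression up to σ'_p, then virgin compression beyond:
S_c = H/(1+e₀)·[C_r·log₁₀(σ'_p/σ'_0) + C_c·log₁₀(σ'_f/σ'_p)]
    = 2/1.66 × [0.088×log₁₀(35.4/33.615) + 0.2×log₁₀(176.44/35.4)]
    = 1.2048 × [0.0019774 + 0.13952] = 0.1705 m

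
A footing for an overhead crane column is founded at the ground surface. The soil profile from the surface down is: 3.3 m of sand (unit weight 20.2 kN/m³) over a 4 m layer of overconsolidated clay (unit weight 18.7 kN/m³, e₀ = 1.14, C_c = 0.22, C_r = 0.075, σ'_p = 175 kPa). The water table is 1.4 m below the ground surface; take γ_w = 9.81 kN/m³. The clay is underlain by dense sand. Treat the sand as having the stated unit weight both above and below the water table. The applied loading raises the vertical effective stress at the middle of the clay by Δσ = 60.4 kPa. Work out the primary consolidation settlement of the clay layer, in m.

S_c ≈ 0.0396 m

Mid-depth of clay below the ground surface: z = 3.3 + 4/2 = 5.3 m.
Total vertical stress at mid-clay: σ_v = 20.2×3.3 + 18.7×2 = 104.06 kPa.
Pore pressure: u = 9.81×(5.3 − 1.4) = 38.259 kPa.
Initial effective stress: σ'_0 = σ_v − u = 104.06 − 38.259 = 65.801 kPa.
Final effective stress: σ'_f = 65.801 + 60.4 = 126.2 kPa.
σ'_f = 126.2 ≤ σ'_p = 175 kPa, so the clay remains overconsolidated and only the recompression index applies:
S_c = C_r·H/(1+e₀)·log₁₀(σ'_f/σ'_0) = 0.075×4/2.14×log₁₀(126.2/65.801)
    = 0.14019 × 0.28283 = 0.03965 m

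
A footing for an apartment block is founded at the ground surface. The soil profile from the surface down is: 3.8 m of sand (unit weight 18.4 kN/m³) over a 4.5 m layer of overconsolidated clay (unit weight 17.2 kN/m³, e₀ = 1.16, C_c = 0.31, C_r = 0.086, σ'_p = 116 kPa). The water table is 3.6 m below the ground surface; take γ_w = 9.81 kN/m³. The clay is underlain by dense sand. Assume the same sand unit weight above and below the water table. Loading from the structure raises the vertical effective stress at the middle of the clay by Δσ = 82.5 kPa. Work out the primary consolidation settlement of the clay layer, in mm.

S_c ≈ 127 mm

Mid-depth of clay below the ground surface: z = 3.8 + 4.5/2 = 6.05 m.
Total vertical stress at mid-clay: σ_v = 18.4×3.8 + 17.2×2.25 = 108.62 kPa.
Pore pressure: u = 9.81×(6.05 − 3.6) = 24.035 kPa.
Initial effective stress: σ'_0 = σ_v − u = 108.62 − 24.035 = 84.585 kPa.
Final effective stress: σ'_f = 84.585 + 82.5 = 167.08 kPa.
σ'_f = 167.08 > σ'_p = 116 kPa, so the stress path crosses the preconsolidation pressure — recompression up to σ'_p, then virgin compression beyond:
S_c = H/(1+e₀)·[C_r·log₁₀(σ'_p/σ'_0) + C_c·log₁₀(σ'_f/σ'_p)]
    = 4.5/2.16 × [0.086×log₁₀(116/84.585) + 0.31×log₁₀(167.08/116)]
    = 2.0833 × [0.011796 + 0.049125] = 0.1269 m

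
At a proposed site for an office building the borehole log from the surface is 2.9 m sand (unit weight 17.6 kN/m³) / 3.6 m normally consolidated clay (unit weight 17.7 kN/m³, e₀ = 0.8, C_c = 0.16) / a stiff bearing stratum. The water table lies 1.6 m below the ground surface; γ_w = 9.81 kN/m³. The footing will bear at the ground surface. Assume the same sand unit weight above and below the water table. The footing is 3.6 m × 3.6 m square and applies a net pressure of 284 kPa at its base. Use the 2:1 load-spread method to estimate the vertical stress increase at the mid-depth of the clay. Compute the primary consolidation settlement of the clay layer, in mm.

S_c ≈ 97.6 mm

Mid-depth of clay below the ground surface: z = 2.9 + 3.6/2 = 4.7 m.
Total vertical stress at mid-clay: σ_v = 17.6×2.9 + 17.7×1.8 = 82.9 kPa.
Pore pressure: u = 9.81×(4.7 − 1.6) = 30.411 kPa.
Initial effective stress: σ'_0 = σ_v − u = 82.9 − 30.411 = 52.489 kPa.
Stress increase at mid-clay by the 2:1 spreading method:
Δσ = qBL/((B+z)(L+z)) = 284×3.6×3.6/((3.6+4.7)(3.6+4.7)) = 53.428 kPa
Final effective stress: σ'_f = σ'_0 + Δσ = 52.489 + 53.428 = 105.92 kPa.
Normally consolidated clay, so the full stress increment lies on the virgin compression line:
S_c = C_c·H/(1+e₀)·log₁₀(σ'_f/σ'_0) = 0.16×3.6/(1+0.8)×log₁₀(105.92/52.489)
    = 0.32 × 0.30491 = 0.09757 m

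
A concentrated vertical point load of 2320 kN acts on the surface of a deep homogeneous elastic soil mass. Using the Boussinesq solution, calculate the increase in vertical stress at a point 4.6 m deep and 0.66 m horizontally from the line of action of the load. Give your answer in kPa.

Boussinesq vertical stress below a point load on an elastic half-space:
Δσ_z = 3P/(2πz²) · [1 + (r/z)²]^(−5/2)
r/z = 0.66/4.6 = 0.14348; [1+(r/z)²]^(−5/2) = 0.95033.
Δσ_z = 3×2320/(2π×4.6²) × 0.95033 = 52.35 × 0.95033 = 49.75 kPa

Δσ_z ≈ 49.7 kPa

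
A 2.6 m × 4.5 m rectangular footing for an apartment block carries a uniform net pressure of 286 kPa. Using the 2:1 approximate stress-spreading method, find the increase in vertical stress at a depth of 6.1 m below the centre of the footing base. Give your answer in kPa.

Δσ_z ≈ 36.3 kPa

By the 2:1 method the load spreads at 1 horizontal : 2 vertical, so at depth z the loaded area has grown by z in each plan dimension:
Δσ = qBL/((B+z)(L+z)) = 286×2.6×4.5/((2.6+6.1)(4.5+6.1)) = 36.285 kPa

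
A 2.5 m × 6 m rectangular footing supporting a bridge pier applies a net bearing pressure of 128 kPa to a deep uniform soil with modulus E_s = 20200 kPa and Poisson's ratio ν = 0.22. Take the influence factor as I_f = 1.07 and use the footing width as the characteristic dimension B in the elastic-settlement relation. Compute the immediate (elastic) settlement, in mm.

S_e ≈ 16.1 mm

Immediate (elastic) settlement: S_e = q·B·(1−ν²)/E_s · I_f.
S_e = 128 × 2.5 × (1 − 0.22²) / 20200 × 1.07
    = 128 × 2.5 × 0.9516 / 20200 × 1.07
    = 0.01613 m = 16.13 mm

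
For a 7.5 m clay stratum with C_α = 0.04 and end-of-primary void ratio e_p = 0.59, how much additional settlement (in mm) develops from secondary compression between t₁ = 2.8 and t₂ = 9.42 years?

Secondary compression: S_s = C_α·H/(1+e_p)·log₁₀(t₂/t₁)
S_s = 0.04×7.5/(1+0.59)×log₁₀(9.42/2.8)
    = 0.1887 × 0.5269 = 0.09941 m

S_s ≈ 99.4 mm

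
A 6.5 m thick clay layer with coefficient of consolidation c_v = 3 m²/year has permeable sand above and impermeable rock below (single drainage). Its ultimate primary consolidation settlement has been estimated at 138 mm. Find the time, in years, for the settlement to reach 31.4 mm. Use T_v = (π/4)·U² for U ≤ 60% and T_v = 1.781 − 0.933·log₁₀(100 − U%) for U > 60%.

t ≈ 0.573 years

Drainage path length: H_d = H = 6.5 m (single drainage).
U = S(t)/S_ult = 31.4/138 = 0.2275.
U ≤ 60%: T_v = (π/4)·U² = (π/4)×0.22754² = 0.040662.
t = T_v·H_d²/c_v = 0.040662×6.5²/3 = 0.5727 years.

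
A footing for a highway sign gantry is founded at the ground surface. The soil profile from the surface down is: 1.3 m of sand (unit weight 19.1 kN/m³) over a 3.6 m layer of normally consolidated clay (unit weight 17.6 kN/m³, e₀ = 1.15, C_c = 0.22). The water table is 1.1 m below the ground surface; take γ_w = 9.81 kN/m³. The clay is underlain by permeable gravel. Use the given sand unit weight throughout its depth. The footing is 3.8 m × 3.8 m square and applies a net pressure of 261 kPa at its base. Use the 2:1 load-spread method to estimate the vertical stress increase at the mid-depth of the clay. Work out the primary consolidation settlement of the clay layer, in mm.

Mid-depth of clay below the ground surface: z = 1.3 + 3.6/2 = 3.1 m.
Total vertical stress at mid-clay: σ_v = 19.1×1.3 + 17.6×1.8 = 56.51 kPa.
Pore pressure: u = 9.81×(3.1 − 1.1) = 19.62 kPa.
Initial effective stress: σ'_0 = σ_v − u = 56.51 − 19.62 = 36.89 kPa.
Stress increase at mid-clay by the 2:1 spreading method:
Δσ = qBL/((B+z)(L+z)) = 261×3.8×3.8/((3.8+3.1)(3.8+3.1)) = 79.161 kPa
Final effective stress: σ'_f = σ'_0 + Δσ = 36.89 + 79.161 = 116.05 kPa.
Normally consolidated clay, so the full stress increment lies on the virgin compression line:
S_c = C_c·H/(1+e₀)·log₁₀(σ'_f/σ'_0) = 0.22×3.6/(1+1.15)×log₁₀(116.05/36.89)
    = 0.36837 × 0.49774 = 0.1834 m

S_c ≈ 183 mm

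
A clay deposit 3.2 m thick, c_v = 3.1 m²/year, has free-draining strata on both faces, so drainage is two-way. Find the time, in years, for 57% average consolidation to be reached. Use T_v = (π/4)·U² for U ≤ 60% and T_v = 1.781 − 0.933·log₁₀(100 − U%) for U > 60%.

t ≈ 0.211 years

Drainage path length: H_d = H/2 = 1.6 m (double drainage).
U ≤ 60%: T_v = (π/4)·U² = (π/4)×0.57² = 0.25518.
t = T_v·H_d²/c_v = 0.25518×1.6²/3.1 = 0.2107 years.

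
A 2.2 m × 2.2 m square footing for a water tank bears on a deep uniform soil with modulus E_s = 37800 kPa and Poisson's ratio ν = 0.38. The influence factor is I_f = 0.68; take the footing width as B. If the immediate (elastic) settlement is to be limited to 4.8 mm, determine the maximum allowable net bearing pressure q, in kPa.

q ≈ 142 kPa

S_e = q·B·(1−ν²)/E_s · I_f  ⇒  q = S_e·E_s / (B·(1−ν²)·I_f).
q = 0.0048 × 37800 / (2.2 × 0.8556 × 0.68) = 141.8 kPa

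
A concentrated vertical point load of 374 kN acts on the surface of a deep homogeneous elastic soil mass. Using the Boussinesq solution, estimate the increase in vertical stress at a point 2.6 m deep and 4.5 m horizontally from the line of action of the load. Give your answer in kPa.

Boussinesq vertical stress below a point load on an elastic half-space:
Δσ_z = 3P/(2πz²) · [1 + (r/z)²]^(−5/2)
r/z = 4.5/2.6 = 1.7308; [1+(r/z)²]^(−5/2) = 0.031337.
Δσ_z = 3×374/(2π×2.6²) × 0.031337 = 26.416 × 0.031337 = 0.8278 kPa

Δσ_z ≈ 0.828 kPa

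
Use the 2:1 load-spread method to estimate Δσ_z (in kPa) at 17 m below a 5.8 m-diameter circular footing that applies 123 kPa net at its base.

Δσ_z ≈ 7.96 kPa

By the 2:1 method the load spreads at 1 horizontal : 2 vertical, so at depth z the loaded area has grown by z in each plan dimension:
Δσ ≈ qD²/(D+z)² = 123×5.8²/(5.8+17)² = 7.9596 kPa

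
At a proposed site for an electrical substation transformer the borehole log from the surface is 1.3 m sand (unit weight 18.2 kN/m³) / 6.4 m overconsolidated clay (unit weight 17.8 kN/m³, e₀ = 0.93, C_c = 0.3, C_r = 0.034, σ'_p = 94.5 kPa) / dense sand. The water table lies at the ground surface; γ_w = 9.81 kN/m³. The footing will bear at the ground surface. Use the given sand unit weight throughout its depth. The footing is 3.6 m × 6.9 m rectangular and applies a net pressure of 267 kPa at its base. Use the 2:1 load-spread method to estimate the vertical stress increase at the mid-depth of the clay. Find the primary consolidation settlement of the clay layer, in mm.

S_c ≈ 106 mm

Mid-depth of clay below the ground surface: z = 1.3 + 6.4/2 = 4.5 m.
Total vertical stress at mid-clay: σ_v = 18.2×1.3 + 17.8×3.2 = 80.62 kPa.
Pore pressure: u = 9.81×(4.5 − 0) = 44.145 kPa.
Initial effective stress: σ'_0 = σ_v − u = 80.62 − 44.145 = 36.475 kPa.
Stress increase at mid-clay by the 2:1 spreading method:
Δσ = qBL/((B+z)(L+z)) = 267×3.6×6.9/((3.6+4.5)(6.9+4.5)) = 71.825 kPa
Final effective stress: σ'_f = 36.475 + 71.825 = 108.3 kPa.
σ'_f = 108.3 > σ'_p = 94.5 kPa, so the stress path crosses the preconsolidation pressure — recompression up to σ'_p, then virgin compression beyond:
S_c = H/(1+e₀)·[C_r·log₁₀(σ'_p/σ'_0) + C_c·log₁₀(σ'_f/σ'_p)]
    = 6.4/1.93 × [0.034×log₁₀(94.5/36.475) + 0.3×log₁₀(108.3/94.5)]
    = 3.3161 × [0.014057 + 0.017759] = 0.1055 m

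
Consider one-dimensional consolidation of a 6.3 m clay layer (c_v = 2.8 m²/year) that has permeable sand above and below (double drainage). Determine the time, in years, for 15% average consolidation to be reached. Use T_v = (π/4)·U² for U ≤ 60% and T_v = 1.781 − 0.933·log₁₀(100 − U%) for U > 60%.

t ≈ 0.0626 years

Drainage path length: H_d = H/2 = 3.15 m (double drainage).
U ≤ 60%: T_v = (π/4)·U² = (π/4)×0.15² = 0.017671.
t = T_v·H_d²/c_v = 0.017671×3.15²/2.8 = 0.06262 years.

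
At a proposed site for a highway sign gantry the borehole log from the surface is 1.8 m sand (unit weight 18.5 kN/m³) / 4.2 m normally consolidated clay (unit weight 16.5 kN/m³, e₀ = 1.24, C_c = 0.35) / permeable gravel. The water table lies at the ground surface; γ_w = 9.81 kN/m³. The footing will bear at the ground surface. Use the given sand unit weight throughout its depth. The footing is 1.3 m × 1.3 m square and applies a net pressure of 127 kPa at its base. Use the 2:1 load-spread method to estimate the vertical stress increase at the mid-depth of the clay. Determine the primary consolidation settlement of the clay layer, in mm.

Mid-depth of clay below the ground surface: z = 1.8 + 4.2/2 = 3.9 m.
Total vertical stress at mid-clay: σ_v = 18.5×1.8 + 16.5×2.1 = 67.95 kPa.
Pore pressure: u = 9.81×(3.9 − 0) = 38.259 kPa.
Initial effective stress: σ'_0 = σ_v − u = 67.95 − 38.259 = 29.691 kPa.
Stress increase at mid-clay by the 2:1 spreading method:
Δσ = qBL/((B+z)(L+z)) = 127×1.3×1.3/((1.3+3.9)(1.3+3.9)) = 7.9375 kPa
Final effective stress: σ'_f = σ'_0 + Δσ = 29.691 + 7.9375 = 37.629 kPa.
Normally consolidated clay, so the full stress increment lies on the virgin compression line:
S_c = C_c·H/(1+e₀)·log₁₀(σ'_f/σ'_0) = 0.35×4.2/(1+1.24)×log₁₀(37.629/29.691)
    = 0.65625 × 0.1029 = 0.06753 m

S_c ≈ 67.5 mm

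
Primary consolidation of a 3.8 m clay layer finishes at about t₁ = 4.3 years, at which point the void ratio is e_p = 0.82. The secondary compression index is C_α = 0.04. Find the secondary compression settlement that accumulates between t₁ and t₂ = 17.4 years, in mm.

Secondary compression: S_s = C_α·H/(1+e_p)·log₁₀(t₂/t₁)
S_s = 0.04×3.8/(1+0.82)×log₁₀(17.4/4.3)
    = 0.08352 × 0.6071 = 0.0507 m

S_s ≈ 50.7 mm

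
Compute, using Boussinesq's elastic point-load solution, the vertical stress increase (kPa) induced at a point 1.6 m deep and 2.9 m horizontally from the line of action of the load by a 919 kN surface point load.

Δσ_z ≈ 4.51 kPa

Boussinesq vertical stress below a point load on an elastic half-space:
Δσ_z = 3P/(2πz²) · [1 + (r/z)²]^(−5/2)
r/z = 2.9/1.6 = 1.8125; [1+(r/z)²]^(−5/2) = 0.026308.
Δσ_z = 3×919/(2π×1.6²) × 0.026308 = 171.4 × 0.026308 = 4.509 kPa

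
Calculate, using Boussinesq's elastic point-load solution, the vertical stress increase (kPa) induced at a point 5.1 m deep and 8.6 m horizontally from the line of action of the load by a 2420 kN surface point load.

Δσ_z ≈ 1.53 kPa

Boussinesq vertical stress below a point load on an elastic half-space:
Δσ_z = 3P/(2πz²) · [1 + (r/z)²]^(−5/2)
r/z = 8.6/5.1 = 1.6863; [1+(r/z)²]^(−5/2) = 0.034528.
Δσ_z = 3×2420/(2π×5.1²) × 0.034528 = 44.424 × 0.034528 = 1.534 kPa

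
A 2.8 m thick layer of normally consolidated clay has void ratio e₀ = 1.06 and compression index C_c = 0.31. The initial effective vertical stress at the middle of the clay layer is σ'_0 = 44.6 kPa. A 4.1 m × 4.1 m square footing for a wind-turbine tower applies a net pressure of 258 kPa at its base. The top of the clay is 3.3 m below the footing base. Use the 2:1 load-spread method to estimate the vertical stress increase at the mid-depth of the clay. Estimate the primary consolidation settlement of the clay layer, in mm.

S_c ≈ 149 mm

Mid-depth of clay below the footing base: z = 3.3 + 2.8/2 = 4.7 m.
Stress increase at mid-clay by the 2:1 spreading method:
Δσ = qBL/((B+z)(L+z)) = 258×4.1×4.1/((4.1+4.7)(4.1+4.7)) = 56.004 kPa
Final effective stress: σ'_f = σ'_0 + Δσ = 44.6 + 56.004 = 100.6 kPa.
Normally consolidated clay, so the full stress increment lies on the virgin compression line:
S_c = C_c·H/(1+e₀)·log₁₀(σ'_f/σ'_0) = 0.31×2.8/(1+1.06)×log₁₀(100.6/44.6)
    = 0.42136 × 0.35326 = 0.1488 m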